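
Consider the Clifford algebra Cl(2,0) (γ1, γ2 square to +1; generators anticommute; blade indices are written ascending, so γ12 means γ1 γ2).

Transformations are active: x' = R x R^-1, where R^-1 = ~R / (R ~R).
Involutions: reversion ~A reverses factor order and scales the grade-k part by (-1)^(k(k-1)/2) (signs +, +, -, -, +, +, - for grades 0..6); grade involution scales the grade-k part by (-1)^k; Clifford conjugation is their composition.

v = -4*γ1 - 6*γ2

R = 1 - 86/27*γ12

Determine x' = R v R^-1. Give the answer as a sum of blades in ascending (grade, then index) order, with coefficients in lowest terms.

~R = 1 + 86/27*γ12, and R ~R = 8125/729, so R^-1 = ~R / (8125/729).
R v = 136/9*γ1 - 506/27*γ2
Answer: 54532/8125*γ1 + 21426/8125*γ2


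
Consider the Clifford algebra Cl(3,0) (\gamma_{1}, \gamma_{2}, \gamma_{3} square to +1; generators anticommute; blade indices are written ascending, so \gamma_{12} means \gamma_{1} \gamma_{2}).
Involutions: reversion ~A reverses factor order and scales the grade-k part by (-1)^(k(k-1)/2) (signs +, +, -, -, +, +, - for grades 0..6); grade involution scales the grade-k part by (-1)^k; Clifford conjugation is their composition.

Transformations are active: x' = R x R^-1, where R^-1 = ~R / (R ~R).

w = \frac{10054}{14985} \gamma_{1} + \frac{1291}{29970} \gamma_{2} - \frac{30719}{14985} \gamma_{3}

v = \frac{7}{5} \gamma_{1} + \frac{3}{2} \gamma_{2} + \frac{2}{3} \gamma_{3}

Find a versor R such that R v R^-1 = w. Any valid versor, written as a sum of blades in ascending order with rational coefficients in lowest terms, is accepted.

Take R = v + w = \frac{31033}{14985} \gamma_{1} + \frac{23123}{14985} \gamma_{2} - \frac{20729}{14985} \gamma_{3}. Because q(v) = q(w) = \frac{4189}{900}, conjugation by R sends v exactly to w.
Answer: \frac{31033}{14985} \gamma_{1} + \frac{23123}{14985} \gamma_{2} - \frac{20729}{14985} \gamma_{3}


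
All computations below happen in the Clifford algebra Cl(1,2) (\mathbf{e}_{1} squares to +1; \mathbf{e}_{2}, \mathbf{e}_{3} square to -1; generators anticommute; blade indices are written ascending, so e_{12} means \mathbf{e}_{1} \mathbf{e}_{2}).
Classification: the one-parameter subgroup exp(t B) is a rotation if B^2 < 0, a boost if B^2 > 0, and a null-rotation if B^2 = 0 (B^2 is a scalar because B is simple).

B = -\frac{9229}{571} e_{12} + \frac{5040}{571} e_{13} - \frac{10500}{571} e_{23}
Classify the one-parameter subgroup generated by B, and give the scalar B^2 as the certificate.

B^2 term by term: the squares give (-\frac{9229}{571})^2*(e_{12})^2 + (\frac{5040}{571})^2*(e_{13})^2 + (-\frac{10500}{571})^2*(e_{23})^2 = \frac{85174441}{326041}*(+1) + \frac{25401600}{326041}*(+1) + \frac{110250000}{326041}*(-1) = 1 (each basis 2-blade squares to minus the product of its generators' squares); cross terms between blades sharing an index anticommute and cancel. So B^2 = 1.
Answer: boost, certificate B^2 = 1. Check the certificate: B^2 = 1, and that sign is decisive whatever form B takes.


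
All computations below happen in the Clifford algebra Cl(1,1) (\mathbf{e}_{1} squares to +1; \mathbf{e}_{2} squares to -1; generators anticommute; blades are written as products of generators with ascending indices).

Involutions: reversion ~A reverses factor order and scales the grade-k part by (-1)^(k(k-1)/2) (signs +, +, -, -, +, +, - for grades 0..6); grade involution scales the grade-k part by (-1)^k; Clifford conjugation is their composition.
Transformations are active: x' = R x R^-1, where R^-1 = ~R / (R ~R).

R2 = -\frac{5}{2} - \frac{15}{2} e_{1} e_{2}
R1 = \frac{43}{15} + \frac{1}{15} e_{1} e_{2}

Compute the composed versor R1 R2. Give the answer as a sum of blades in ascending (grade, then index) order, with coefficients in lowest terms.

Distribute over the terms of R1 (each basis-blade product reordered to ascending indices, repeated generators contracted through their squares):
(\frac{43}{15}) R2 = -\frac{43}{6} - \frac{43}{2} e_{1} e_{2}
(\frac{1}{15} e_{1} e_{2}) R2 = -\frac{1}{2} - \frac{1}{6} e_{1} e_{2}
Summing the partial products and collecting blades:
Answer: -\frac{23}{3} - \frac{65}{3} e_{1} e_{2}


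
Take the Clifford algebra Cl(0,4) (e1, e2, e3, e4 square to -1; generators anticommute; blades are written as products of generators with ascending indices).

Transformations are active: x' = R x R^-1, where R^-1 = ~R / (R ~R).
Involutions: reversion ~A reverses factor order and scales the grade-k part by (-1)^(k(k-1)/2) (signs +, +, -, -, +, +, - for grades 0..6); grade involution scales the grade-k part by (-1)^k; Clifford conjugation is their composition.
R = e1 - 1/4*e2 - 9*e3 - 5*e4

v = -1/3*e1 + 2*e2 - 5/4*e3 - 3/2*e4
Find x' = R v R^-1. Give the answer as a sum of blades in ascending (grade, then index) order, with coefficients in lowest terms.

~R = e1 - 1/4*e2 - 9*e3 - 5*e4, and R ~R = -1713/16, so R^-1 = ~R / (-1713/16).
R v = -215/12 + 23/12*e1 e2 - 17/4*e1 e3 - 19/6*e1 e4 + 293/16*e2 e3 + 83/8*e2 e4 + 29/4*e3 e4
Answer: 3433/5139*e1 - 10708/5139*e2 - 4025/2284*e3 - 1783/10278*e4


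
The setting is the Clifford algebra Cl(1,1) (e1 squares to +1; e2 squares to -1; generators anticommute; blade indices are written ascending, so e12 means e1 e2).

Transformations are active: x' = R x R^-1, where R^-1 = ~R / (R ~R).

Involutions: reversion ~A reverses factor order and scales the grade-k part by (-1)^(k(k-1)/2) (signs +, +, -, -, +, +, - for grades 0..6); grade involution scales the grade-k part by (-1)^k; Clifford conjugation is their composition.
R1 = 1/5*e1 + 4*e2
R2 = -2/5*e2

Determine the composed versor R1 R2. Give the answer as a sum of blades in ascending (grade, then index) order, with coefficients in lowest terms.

Distribute over the terms of R2 (each basis-blade product reordered to ascending indices, repeated generators contracted through their squares):
R1 (-2/5*e2) = 8/5 - 2/25*e12
Answer: 8/5 - 2/25*e12


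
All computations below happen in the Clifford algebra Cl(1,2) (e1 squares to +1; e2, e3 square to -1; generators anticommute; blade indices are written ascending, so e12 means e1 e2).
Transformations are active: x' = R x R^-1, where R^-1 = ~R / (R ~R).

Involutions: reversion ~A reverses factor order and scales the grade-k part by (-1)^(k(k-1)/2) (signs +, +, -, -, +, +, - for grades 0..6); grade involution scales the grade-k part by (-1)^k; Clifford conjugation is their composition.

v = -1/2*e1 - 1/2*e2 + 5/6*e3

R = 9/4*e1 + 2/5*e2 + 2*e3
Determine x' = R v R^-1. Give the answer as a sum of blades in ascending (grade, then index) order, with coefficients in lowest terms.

~R = 9/4*e1 + 2/5*e2 + 2*e3, and R ~R = 361/400, so R^-1 = ~R / (361/400).
R v = -311/120 - 37/40*e12 + 23/8*e13 + 4/3*e23
Answer: -8969/722*e1 - 3893/2166*e2 - 8895/722*e3


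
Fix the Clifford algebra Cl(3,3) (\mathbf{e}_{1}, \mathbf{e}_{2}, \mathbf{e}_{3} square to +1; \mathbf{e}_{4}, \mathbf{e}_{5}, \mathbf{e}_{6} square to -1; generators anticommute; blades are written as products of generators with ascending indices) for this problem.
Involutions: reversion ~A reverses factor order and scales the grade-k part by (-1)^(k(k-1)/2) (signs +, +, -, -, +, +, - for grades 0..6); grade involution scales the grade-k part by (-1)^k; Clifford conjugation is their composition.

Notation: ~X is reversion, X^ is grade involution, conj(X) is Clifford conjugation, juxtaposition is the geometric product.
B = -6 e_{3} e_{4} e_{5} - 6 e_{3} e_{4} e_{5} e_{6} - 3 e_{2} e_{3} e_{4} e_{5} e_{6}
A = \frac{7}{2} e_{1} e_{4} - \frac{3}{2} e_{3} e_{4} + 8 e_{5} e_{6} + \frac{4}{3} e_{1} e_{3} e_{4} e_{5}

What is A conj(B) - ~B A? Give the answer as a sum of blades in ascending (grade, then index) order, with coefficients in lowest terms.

first term: 8 e_{1} + 9 e_{5} + 8 e_{1} e_{6} + 48 e_{3} e_{4} + 9 e_{5} e_{6} + 4 e_{1} e_{2} e_{6} - 21 e_{1} e_{3} e_{5} - 24 e_{2} e_{3} e_{4} - \frac{9}{2} e_{2} e_{5} e_{6} - 48 e_{3} e_{4} e_{6} - 21 e_{1} e_{3} e_{5} e_{6} - \frac{21}{2} e_{1} e_{2} e_{3} e_{5} e_{6}
second term: 8 e_{1} - 9 e_{5} - 8 e_{1} e_{6} + 48 e_{3} e_{4} + 9 e_{5} e_{6} + 4 e_{1} e_{2} e_{6} - 21 e_{1} e_{3} e_{5} + 24 e_{2} e_{3} e_{4} + \frac{9}{2} e_{2} e_{5} e_{6} - 48 e_{3} e_{4} e_{6} + 21 e_{1} e_{3} e_{5} e_{6} - \frac{21}{2} e_{1} e_{2} e_{3} e_{5} e_{6}
Answer: 18 e_{5} + 16 e_{1} e_{6} - 48 e_{2} e_{3} e_{4} - 9 e_{2} e_{5} e_{6} - 42 e_{1} e_{3} e_{5} e_{6}


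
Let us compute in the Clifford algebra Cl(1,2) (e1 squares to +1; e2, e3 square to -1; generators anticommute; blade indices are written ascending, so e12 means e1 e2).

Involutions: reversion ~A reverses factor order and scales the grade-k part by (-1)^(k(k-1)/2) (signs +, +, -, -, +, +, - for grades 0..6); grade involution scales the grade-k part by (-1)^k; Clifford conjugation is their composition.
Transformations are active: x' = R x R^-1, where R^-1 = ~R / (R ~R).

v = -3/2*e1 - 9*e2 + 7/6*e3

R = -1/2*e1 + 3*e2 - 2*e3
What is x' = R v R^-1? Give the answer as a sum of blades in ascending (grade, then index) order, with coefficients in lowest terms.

~R = -1/2*e1 + 3*e2 - 2*e3, and R ~R = -51/4, so R^-1 = ~R / (-51/4).
R v = 361/12 + 9*e12 - 43/12*e13 - 29/2*e23
Answer: 1181/306*e1 - 263/51*e2 + 2531/306*e3


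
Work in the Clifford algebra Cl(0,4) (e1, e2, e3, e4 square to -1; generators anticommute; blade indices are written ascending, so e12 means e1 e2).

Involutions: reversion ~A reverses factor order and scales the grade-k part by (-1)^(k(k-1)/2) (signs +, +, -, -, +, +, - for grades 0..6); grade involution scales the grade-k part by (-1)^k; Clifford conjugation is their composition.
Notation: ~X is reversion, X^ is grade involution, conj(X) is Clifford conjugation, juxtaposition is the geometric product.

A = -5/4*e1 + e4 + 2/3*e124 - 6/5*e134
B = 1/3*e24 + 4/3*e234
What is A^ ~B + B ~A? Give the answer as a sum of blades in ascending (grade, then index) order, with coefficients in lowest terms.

first term: -2/9*e1 + 1/3*e2 + 8/5*e12 + 8/9*e13 - 4/3*e23 + 2/5*e123 - 5/12*e124 - 5/3*e1234
second term: 2/9*e1 - 1/3*e2 + 8/5*e12 + 8/9*e13 - 4/3*e23 + 2/5*e123 - 5/12*e124 + 5/3*e1234
Answer: 16/5*e12 + 16/9*e13 - 8/3*e23 + 4/5*e123 - 5/6*e124


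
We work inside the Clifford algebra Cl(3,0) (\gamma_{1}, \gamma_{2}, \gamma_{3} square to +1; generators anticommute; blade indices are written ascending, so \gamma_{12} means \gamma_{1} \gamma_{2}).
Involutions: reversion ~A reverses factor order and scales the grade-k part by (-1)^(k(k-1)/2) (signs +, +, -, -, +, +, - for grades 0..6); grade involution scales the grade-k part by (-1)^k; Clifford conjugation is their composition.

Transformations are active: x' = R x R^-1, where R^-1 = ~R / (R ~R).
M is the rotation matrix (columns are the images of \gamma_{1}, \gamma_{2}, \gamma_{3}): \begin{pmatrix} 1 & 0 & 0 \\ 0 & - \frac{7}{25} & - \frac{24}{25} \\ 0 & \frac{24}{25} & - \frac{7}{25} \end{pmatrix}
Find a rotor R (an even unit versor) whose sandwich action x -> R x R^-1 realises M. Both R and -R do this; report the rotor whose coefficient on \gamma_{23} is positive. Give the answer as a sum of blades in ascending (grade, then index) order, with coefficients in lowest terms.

Method: write R = a + b12*\gamma_{12} + b13*\gamma_{13} + b23*\gamma_{23} with a^2 + b12^2 + b13^2 + b23^2 = 1 (so R^-1 = ~R). Expanding the columns R e_j ~R gives tr M = 4a^2 - 1 and, from the antisymmetric part, M21 - M12 = -4a*b12, M13 - M31 = 4a*b13, M32 - M23 = -4a*b23.
Here tr M = \frac{11}{25}, so a^2 = (1 + tr M)/4 = \frac{9}{25} and a = ±\frac{3}{5}. Taking a = \frac{3}{5}: M21 - M12 = 0, M13 - M31 = 0, M32 - M23 = \frac{48}{25}, giving b12 = 0, b13 = 0, b23 = -\frac{4}{5}, i.e. R = \frac{3}{5} - \frac{4}{5} \gamma_{23}.
Its \gamma_{23} coefficient is negative, so report the other preimage -R.
Answer: -\frac{3}{5} + \frac{4}{5} \gamma_{23}. Note: both R and -R realise this M (trace \frac{11}{25}); the covering map identifies them, and the \gamma_{23}-coefficient sign is the tie-breaker.


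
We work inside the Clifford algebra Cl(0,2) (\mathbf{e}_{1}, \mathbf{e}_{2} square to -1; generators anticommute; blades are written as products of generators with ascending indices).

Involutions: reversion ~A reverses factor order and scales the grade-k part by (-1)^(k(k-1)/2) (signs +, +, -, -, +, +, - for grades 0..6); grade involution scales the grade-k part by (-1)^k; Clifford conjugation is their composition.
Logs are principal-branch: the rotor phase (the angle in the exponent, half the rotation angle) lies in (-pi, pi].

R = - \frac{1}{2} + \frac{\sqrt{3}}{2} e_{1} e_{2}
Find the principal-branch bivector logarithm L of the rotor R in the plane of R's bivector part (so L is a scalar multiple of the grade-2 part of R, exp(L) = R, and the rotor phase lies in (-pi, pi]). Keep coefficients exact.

The scalar part of R is - \frac{1}{2}, which fixes the principal-branch rotor phase; the unit plane is then the bivector part divided by the sine of that phase, and L is that plane scaled by the phase.
Concretely: cos(phase) = - \frac{1}{2} gives phase = ±\frac{2 \pi}{3}, and since phase/sin(phase) is even the sign is immaterial: L = (phase/sin(phase)) * <R>_2 = (\frac{4 \sqrt{3} \pi}{9}) * <R>_2.
Answer: \frac{2 \pi}{3} e_{1} e_{2}


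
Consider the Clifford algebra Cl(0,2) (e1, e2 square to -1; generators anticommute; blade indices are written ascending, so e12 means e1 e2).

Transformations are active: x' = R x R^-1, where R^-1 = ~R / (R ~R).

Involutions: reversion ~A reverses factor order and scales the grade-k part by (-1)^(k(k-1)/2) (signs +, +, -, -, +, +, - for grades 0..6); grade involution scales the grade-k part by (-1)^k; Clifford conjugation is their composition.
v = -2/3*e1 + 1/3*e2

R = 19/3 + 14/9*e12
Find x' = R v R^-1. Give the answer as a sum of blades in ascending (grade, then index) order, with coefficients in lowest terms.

~R = 19/3 - 14/9*e12, and R ~R = 3445/81, so R^-1 = ~R / (3445/81).
R v = -128/27*e1 + 29/27*e2
Answer: -7702/10335*e1 - 139/10335*e2


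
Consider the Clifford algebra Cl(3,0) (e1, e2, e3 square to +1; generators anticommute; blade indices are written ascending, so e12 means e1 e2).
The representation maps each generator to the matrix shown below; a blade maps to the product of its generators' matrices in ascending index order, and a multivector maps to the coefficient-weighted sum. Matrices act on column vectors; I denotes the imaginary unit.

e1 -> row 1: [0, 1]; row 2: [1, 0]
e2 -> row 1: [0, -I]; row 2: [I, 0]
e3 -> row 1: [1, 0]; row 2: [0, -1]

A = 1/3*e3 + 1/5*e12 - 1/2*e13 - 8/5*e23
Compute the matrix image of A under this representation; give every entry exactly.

Bivector images (products of the table entries): rho(e12) = rho(e1)rho(e2) = row 1: [I, 0]; row 2: [0, -I]; rho(e13) = rho(e1)rho(e3) = row 1: [0, -1]; row 2: [1, 0]; rho(e23) = rho(e2)rho(e3) = row 1: [0, I]; row 2: [I, 0].
M = (1/3)*rho(e3) + (1/5)*rho(e12) + (-1/2)*rho(e13) + (-8/5)*rho(e23), summed entrywise:
Answer: row 1: [1/3 + I/5, 1/2 - 8*I/5]; row 2: [-1/2 - 8*I/5, -1/3 - I/5]


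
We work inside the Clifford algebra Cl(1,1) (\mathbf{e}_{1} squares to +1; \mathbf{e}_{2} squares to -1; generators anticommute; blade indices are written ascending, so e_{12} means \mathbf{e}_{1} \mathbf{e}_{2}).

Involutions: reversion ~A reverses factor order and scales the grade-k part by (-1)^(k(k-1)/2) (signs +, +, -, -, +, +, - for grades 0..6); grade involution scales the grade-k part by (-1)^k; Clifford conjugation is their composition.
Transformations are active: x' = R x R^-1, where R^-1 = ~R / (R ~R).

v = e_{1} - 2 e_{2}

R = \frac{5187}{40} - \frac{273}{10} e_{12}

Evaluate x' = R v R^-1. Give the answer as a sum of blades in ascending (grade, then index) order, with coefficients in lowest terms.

~R = \frac{5187}{40} + \frac{273}{10} e_{12}, and R ~R = \frac{5142501}{320}, so R^-1 = ~R / (\frac{5142501}{320}).
R v = \frac{3003}{40} e_{1} - \frac{4641}{20} e_{2}
Answer: \frac{73}{345} e_{1} - \frac{602}{345} e_{2}


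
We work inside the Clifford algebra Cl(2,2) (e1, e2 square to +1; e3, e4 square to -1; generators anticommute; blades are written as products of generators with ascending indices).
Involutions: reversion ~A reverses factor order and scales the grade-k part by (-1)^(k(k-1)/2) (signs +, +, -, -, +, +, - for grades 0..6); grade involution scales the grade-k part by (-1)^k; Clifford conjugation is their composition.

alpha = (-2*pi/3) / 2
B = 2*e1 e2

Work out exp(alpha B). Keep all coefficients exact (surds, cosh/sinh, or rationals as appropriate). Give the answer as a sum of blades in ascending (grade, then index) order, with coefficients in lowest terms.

B^2 = (2)^2*(e1 e2)^2 = 4*(-1) = -4 (a basis 2-blade squares to minus the product of its generators' squares).
B^2 = -4 — the negative square puts this in the circular regime; l = 2, alpha*l = -2*pi/3, so exp(alpha B) = cos(-2*pi/3) + (sin(-2*pi/3)/2)*B = -1/2 + (-sqrt(3)/4)*B.
Answer: -1/2 - sqrt(3)/2*e1 e2


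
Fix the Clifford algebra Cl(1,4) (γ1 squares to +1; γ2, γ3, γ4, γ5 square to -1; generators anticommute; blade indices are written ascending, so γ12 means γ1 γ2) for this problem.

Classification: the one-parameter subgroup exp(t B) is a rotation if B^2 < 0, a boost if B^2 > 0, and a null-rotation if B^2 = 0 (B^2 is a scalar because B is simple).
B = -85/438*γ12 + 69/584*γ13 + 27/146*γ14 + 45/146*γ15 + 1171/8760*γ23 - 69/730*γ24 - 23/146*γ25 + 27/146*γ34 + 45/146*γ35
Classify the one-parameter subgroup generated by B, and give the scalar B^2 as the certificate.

B^2 term by term: the squares give (-85/438)^2*(γ12)^2 + (69/584)^2*(γ13)^2 + (27/146)^2*(γ14)^2 + (45/146)^2*(γ15)^2 + (1171/8760)^2*(γ23)^2 + (-69/730)^2*(γ24)^2 + (-23/146)^2*(γ25)^2 + (27/146)^2*(γ34)^2 + (45/146)^2*(γ35)^2 = 7225/191844*(+1) + 4761/341056*(+1) + 729/21316*(+1) + 2025/21316*(+1) + 1371241/76737600*(-1) + 4761/532900*(-1) + 529/21316*(-1) + 729/21316*(-1) + 2025/21316*(-1) = 0 (each basis 2-blade squares to minus the product of its generators' squares); cross terms between blades sharing an index anticommute and cancel; the commuting (index-disjoint) pairs give grade-4 terms 2*c*c'*(blade product), which cancel blade by blade — γ1234: -765/10658 + 4761/213160 + 10539/213160 = 0; γ1235: -1275/10658 + 1587/42632 + 3513/42632 = 0; γ1245: 621/10658 - 621/10658 = 0; γ1345: -1215/10658 + 1215/10658 = 0; γ2345: 621/10658 - 621/10658 = 0 — confirming B is simple. So B^2 = 0.
Answer: null-rotation, certificate B^2 = 0. The scalar 0 is the complete invariant here: its sign names the subgroup type.


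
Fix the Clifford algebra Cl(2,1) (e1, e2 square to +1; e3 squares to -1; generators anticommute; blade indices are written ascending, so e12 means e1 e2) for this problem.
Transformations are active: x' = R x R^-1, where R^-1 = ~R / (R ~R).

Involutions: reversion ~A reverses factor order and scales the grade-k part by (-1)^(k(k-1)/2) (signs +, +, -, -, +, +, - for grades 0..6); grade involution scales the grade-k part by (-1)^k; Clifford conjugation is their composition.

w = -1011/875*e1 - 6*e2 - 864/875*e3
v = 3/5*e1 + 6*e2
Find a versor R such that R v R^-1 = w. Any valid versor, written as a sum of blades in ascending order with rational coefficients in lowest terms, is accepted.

Equal squares first: v^2 = w^2 = 909/25. Then v + w = -486/875*e1 - 864/875*e3 is a versor taking v to w, provided it is invertible.
Answer: -486/875*e1 - 864/875*e3


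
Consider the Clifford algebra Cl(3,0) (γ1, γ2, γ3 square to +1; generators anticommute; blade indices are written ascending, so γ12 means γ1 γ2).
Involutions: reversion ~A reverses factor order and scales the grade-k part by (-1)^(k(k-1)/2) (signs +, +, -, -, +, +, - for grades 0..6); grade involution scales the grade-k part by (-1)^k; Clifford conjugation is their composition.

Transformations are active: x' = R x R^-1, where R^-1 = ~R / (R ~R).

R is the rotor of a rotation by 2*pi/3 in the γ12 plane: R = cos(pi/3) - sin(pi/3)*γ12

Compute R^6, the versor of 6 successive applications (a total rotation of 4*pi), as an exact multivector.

Half-angle bookkeeping: 6 applications in γ12 add up to rotor phase 6*pi/3 = 2*pi, so R^6 = cos(2*pi) - sin(2*pi)*γ12.
cos(2*pi) = 1 and sin(2*pi) = 0, so R^6 = 1. The total rotation 4*pi is 2 full turns, so every vector returns to itself, yet the rotor is +1, back on the identity sheet (an even number of 2*pi turns).
Answer: 1


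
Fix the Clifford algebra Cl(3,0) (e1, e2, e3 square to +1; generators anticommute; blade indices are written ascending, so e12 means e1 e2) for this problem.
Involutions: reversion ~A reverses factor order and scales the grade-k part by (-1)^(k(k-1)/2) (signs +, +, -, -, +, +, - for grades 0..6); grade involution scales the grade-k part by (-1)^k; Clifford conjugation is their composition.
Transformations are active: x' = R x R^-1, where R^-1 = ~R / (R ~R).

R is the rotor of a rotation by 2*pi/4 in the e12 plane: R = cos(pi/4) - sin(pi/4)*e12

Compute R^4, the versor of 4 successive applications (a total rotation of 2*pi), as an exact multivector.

Because a rotor carries half the rotation angle, composing 4 copies of this e12-plane rotor multiplies the phase: 4*(pi/4) = pi, hence R^4 = cos(pi) - sin(pi)*e12.
cos(pi) = -1 and sin(pi) = 0, so R^4 = -1. The total rotation 2*pi is 1 full turn, so every vector returns to itself, yet the rotor is -1, on the OTHER sheet of the double cover (an odd number of 2*pi turns).
Answer: -1


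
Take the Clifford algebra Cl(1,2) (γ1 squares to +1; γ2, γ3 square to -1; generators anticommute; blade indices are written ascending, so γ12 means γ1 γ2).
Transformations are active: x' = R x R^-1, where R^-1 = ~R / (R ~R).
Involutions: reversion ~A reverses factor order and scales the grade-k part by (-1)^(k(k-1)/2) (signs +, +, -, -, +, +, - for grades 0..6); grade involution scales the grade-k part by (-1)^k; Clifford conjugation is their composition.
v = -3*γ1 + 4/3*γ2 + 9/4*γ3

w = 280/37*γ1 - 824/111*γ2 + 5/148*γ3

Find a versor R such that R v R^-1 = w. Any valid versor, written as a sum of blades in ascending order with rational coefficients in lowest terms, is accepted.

Key observation: q(v) = q(w) = 311/144 (sandwiches preserve the norm), so R = v + w = 169/37*γ1 - 676/111*γ2 + 169/74*γ3 works whenever it is invertible — the component of v along it is kept and (v - w)/2 reverses, sending v to w.
Answer: 169/37*γ1 - 676/111*γ2 + 169/74*γ3


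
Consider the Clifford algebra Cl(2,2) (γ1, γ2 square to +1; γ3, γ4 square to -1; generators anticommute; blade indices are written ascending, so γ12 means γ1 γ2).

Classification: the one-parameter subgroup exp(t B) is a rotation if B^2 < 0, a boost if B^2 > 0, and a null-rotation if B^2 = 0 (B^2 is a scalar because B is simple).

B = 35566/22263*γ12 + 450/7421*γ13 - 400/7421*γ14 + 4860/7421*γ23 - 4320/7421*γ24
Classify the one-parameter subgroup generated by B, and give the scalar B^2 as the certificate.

B^2 term by term: the squares give (35566/22263)^2*(γ12)^2 + (450/7421)^2*(γ13)^2 + (-400/7421)^2*(γ14)^2 + (4860/7421)^2*(γ23)^2 + (-4320/7421)^2*(γ24)^2 = 1264940356/495641169*(-1) + 202500/55071241*(+1) + 160000/55071241*(+1) + 23619600/55071241*(+1) + 18662400/55071241*(+1) = -16/9 (each basis 2-blade squares to minus the product of its generators' squares); cross terms between blades sharing an index anticommute and cancel; the commuting (index-disjoint) pairs give grade-4 terms 2*c*c'*(blade product), which cancel blade by blade — γ1234: 3888000/55071241 - 3888000/55071241 = 0 — confirming B is simple. So B^2 = -16/9.
Answer: rotation, certificate B^2 = -16/9. Key observation: B^2 = -16/9 is a conjugation invariant, so its sign decides the class regardless of the surface form of B.


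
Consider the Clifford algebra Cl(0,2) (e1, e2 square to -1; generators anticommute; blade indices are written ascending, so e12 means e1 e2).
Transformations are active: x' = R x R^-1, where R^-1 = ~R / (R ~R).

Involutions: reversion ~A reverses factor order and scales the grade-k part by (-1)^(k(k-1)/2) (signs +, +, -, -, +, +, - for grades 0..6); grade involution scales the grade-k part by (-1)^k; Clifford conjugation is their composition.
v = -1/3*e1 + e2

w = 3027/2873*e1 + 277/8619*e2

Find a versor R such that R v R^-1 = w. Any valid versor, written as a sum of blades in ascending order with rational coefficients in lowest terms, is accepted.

Key observation: q(v) = q(w) = -10/9 (sandwiches preserve the norm), so R = v + w = 6208/8619*e1 + 8896/8619*e2 works whenever it is invertible — the component of v along it is kept and (v - w)/2 reverses, sending v to w.
Answer: 6208/8619*e1 + 8896/8619*e2


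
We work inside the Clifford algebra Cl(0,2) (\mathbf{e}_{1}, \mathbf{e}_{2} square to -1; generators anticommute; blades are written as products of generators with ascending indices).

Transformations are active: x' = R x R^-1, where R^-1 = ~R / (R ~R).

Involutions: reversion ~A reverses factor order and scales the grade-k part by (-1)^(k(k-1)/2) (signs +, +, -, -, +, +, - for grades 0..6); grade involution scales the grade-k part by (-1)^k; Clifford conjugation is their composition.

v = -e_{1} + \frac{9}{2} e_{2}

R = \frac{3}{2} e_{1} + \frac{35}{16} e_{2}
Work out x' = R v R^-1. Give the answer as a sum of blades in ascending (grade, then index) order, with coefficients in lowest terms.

~R = \frac{3}{2} e_{1} + \frac{35}{16} e_{2}, and R ~R = -\frac{1801}{256}, so R^-1 = ~R / (-\frac{1801}{256}).
R v = -\frac{267}{32} + \frac{143}{16} e_{1} e_{2}
Answer: \frac{8209}{1801} e_{1} + \frac{2481}{3602} e_{2}


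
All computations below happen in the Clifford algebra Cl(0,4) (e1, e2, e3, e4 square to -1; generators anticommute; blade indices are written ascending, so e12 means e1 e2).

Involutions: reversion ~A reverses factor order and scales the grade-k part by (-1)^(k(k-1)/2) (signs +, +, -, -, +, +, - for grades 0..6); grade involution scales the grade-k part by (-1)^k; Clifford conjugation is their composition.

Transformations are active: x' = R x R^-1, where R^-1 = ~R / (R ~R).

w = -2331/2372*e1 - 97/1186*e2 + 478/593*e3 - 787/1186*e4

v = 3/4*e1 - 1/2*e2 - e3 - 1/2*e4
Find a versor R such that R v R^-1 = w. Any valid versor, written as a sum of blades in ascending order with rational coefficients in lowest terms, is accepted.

Why this works: both vectors square to -33/16, so q(v) = q(w) and R = v + w = -138/593*e1 - 345/593*e2 - 115/593*e3 - 690/593*e4 carries v to w — its own direction survives, the complement (v - w)/2 flips.
Answer: -138/593*e1 - 345/593*e2 - 115/593*e3 - 690/593*e4


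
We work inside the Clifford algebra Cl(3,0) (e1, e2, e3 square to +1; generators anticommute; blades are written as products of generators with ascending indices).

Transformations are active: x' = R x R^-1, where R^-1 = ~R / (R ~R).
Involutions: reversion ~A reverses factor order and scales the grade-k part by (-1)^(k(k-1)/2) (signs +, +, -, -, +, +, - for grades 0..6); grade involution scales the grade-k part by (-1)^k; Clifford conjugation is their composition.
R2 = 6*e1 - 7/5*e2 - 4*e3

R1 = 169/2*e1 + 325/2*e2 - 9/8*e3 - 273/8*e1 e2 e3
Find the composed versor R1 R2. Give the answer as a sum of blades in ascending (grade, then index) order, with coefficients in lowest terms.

Distribute over the terms of R2 (each basis-blade product reordered to ascending indices, repeated generators contracted through their squares):
R1 (6*e1) = 507 - 975*e1 e2 + 27/4*e1 e3 - 819/4*e2 e3
R1 (-7/5*e2) = -455/2 - 1183/10*e1 e2 - 1911/40*e1 e3 - 63/40*e2 e3
R1 (-4*e3) = 9/2 + 273/2*e1 e2 - 338*e1 e3 - 650*e2 e3
Summing the partial products and collecting blades:
Answer: 284 - 4784/5*e1 e2 - 15161/40*e1 e3 - 34253/40*e2 e3


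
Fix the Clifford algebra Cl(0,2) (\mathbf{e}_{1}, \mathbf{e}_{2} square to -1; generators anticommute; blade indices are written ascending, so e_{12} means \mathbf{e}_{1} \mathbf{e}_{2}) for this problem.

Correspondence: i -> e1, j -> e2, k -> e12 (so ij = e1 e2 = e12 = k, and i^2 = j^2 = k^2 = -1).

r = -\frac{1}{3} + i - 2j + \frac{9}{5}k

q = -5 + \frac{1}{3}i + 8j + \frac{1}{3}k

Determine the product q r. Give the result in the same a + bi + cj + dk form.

In blades: q = -5 + \frac{1}{3} e_{1} + 8 e_{2} + \frac{1}{3} e_{12}, r = -\frac{1}{3} + e_{1} - 2 e_{2} + \frac{9}{5} e_{12}.
Distribute q over r term by term (generator squares from the signature, products reordered to ascending indices): (-5)*r = \frac{5}{3} - 5 e_{1} + 10 e_{2} - 9 e_{12}; (\frac{1}{3} e_{1})*r = -\frac{1}{3} - \frac{1}{9} e_{1} - \frac{3}{5} e_{2} - \frac{2}{3} e_{12}; (8 e_{2})*r = 16 + \frac{72}{5} e_{1} - \frac{8}{3} e_{2} - 8 e_{12}; (\frac{1}{3} e_{12})*r = -\frac{3}{5} + \frac{2}{3} e_{1} + \frac{1}{3} e_{2} - \frac{1}{9} e_{12}.
Sum: \frac{251}{15} + \frac{448}{45} e_{1} + \frac{106}{15} e_{2} - \frac{160}{9} e_{12}; translating back through the correspondence:
Answer: \frac{251}{15} + \frac{448}{45}i + \frac{106}{15}j - \frac{160}{9}k


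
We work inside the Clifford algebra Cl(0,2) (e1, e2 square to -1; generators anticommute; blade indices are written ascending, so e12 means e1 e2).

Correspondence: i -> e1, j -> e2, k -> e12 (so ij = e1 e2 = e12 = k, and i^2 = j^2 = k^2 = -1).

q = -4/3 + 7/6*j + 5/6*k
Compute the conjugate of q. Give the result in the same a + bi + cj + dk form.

In blades: q = -4/3 + 7/6*e2 + 5/6*e12.
Conjugation here is Clifford conjugation: the scalar is fixed and the grade-1 and grade-2 blades all flip sign, giving -4/3 - 7/6*e2 - 5/6*e12; translating back:
Answer: -4/3 - 7/6*j - 5/6*k


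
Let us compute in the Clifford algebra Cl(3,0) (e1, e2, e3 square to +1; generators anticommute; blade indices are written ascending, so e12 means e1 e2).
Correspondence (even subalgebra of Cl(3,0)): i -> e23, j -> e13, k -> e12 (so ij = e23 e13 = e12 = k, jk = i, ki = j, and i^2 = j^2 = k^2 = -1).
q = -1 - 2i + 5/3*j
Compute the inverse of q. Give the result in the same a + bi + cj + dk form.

In blades: q = -1 + 5/3*e13 - 2*e23.
With qbar = -1 - 5/3*e13 + 2*e23 (scalar fixed, mapped units negated), q qbar = 70/9 (the sum of squared coefficients), so q^-1 = qbar / (70/9) = -9/70 - 3/14*e13 + 9/35*e23; translating back:
Answer: -9/70 + 9/35*i - 3/14*j


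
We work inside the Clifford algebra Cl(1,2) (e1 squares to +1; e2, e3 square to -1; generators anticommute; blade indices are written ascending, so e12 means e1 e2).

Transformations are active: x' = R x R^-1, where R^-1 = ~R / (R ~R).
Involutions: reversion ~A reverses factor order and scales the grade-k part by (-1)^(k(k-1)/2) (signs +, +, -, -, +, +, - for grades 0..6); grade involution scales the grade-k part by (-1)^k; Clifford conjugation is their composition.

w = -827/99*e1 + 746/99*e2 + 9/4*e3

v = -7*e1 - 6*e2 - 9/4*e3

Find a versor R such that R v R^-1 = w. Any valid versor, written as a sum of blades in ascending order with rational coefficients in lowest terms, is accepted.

Construction: equal norms (both 127/16) license R = v + w = -1520/99*e1 + 152/99*e2 — nothing changes along that direction, while (v - w)/2 changes sign, so v maps onto w.
Answer: -1520/99*e1 + 152/99*e2


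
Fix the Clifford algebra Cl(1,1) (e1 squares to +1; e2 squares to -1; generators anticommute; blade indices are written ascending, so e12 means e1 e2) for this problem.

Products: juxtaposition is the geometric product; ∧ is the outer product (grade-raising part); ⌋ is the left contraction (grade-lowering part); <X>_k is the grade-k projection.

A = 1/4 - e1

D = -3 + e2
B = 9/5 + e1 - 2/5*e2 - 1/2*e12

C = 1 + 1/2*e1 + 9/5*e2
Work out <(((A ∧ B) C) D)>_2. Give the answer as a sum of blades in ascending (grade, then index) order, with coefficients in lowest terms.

step 1: 9/20 - 31/20*e1 - 1/10*e2 + 11/40*e12
step 2: -29/200 - 91/50*e1 + 229/400*e2 - 493/200*e12
step 3: -11/80 + 317/40*e1 - 149/80*e2 + 223/40*e12
step 4: 223/40*e12
Answer: 223/40*e12


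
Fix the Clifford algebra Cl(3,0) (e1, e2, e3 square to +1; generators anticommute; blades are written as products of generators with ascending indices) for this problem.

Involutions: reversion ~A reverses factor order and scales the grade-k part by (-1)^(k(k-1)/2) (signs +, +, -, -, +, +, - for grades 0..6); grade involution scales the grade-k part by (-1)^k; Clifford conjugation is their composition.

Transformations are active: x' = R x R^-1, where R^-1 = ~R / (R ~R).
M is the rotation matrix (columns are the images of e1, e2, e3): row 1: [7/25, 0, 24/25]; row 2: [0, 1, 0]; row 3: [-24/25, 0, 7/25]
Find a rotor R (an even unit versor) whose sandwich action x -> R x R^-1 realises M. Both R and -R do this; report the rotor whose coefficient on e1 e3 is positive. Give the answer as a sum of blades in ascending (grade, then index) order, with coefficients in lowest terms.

Method: write R = a + b12*e1 e2 + b13*e1 e3 + b23*e2 e3 with a^2 + b12^2 + b13^2 + b23^2 = 1 (so R^-1 = ~R). Expanding the columns R e_j ~R gives tr M = 4a^2 - 1 and, from the antisymmetric part, M21 - M12 = -4a*b12, M13 - M31 = 4a*b13, M32 - M23 = -4a*b23.
Here tr M = 39/25, so a^2 = (1 + tr M)/4 = 16/25 and a = ±4/5. Taking a = 4/5: M21 - M12 = 0, M13 - M31 = 48/25, M32 - M23 = 0, giving b12 = 0, b13 = 3/5, b23 = 0, i.e. R = 4/5 + 3/5*e1 e3.
Its e1 e3 coefficient is already positive.
Answer: 4/5 + 3/5*e1 e3. Why the constraint matters: R and -R act identically through the sandwich — M has trace 39/25 either way — so only the sign condition on e1 e3 picks one of the two preimages.


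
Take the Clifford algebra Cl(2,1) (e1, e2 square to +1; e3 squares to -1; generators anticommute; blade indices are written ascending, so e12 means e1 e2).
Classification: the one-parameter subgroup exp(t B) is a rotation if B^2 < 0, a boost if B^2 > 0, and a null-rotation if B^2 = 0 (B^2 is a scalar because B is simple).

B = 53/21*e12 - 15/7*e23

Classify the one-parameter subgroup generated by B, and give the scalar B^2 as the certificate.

B^2 term by term: the squares give (53/21)^2*(e12)^2 + (-15/7)^2*(e23)^2 = 2809/441*(-1) + 225/49*(+1) = -16/9 (each basis 2-blade squares to minus the product of its generators' squares); cross terms between blades sharing an index anticommute and cancel. So B^2 = -16/9.
Answer: rotation, certificate B^2 = -16/9. Why this suffices: the scalar -16/9 survives any versor conjugation, so its sign alone determines the class however B is presented.


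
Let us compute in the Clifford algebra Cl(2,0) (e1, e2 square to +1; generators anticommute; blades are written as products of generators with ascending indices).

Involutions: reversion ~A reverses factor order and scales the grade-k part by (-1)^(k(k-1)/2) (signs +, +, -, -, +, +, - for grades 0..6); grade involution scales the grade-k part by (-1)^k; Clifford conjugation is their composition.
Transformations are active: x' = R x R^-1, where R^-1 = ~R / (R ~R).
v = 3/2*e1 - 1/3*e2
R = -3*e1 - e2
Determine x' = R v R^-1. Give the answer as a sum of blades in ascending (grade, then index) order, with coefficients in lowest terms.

~R = -3*e1 - e2, and R ~R = 10, so R^-1 = ~R / (10).
R v = -25/6 + 5/2*e1 e2
Answer: e1 + 7/6*e2


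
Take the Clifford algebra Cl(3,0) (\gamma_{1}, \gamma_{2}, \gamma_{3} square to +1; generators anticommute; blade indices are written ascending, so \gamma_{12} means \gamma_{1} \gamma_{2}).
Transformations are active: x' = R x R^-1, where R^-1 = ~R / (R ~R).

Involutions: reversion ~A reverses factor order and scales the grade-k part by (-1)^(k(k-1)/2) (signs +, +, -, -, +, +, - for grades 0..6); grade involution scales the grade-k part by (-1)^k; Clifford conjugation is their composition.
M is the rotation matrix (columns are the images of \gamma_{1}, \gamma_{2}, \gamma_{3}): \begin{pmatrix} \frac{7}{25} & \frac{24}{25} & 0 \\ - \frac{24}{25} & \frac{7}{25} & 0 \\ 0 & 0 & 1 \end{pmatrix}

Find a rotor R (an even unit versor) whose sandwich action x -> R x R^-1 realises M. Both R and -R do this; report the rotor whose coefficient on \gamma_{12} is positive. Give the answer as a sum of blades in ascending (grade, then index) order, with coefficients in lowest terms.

Method: write R = a + b12*\gamma_{12} + b13*\gamma_{13} + b23*\gamma_{23} with a^2 + b12^2 + b13^2 + b23^2 = 1 (so R^-1 = ~R). Expanding the columns R e_j ~R gives tr M = 4a^2 - 1 and, from the antisymmetric part, M21 - M12 = -4a*b12, M13 - M31 = 4a*b13, M32 - M23 = -4a*b23.
Here tr M = \frac{39}{25}, so a^2 = (1 + tr M)/4 = \frac{16}{25} and a = ±\frac{4}{5}. Taking a = \frac{4}{5}: M21 - M12 = -\frac{48}{25}, M13 - M31 = 0, M32 - M23 = 0, giving b12 = \frac{3}{5}, b13 = 0, b23 = 0, i.e. R = \frac{4}{5} + \frac{3}{5} \gamma_{12}.
Its \gamma_{12} coefficient is already positive.
Answer: \frac{4}{5} + \frac{3}{5} \gamma_{12}. Key observation: the double cover Spin(3) -> SO(3) sends R and -R to the same matrix (trace \frac{39}{25} here), so the stated sign of the \gamma_{12} coefficient is what selects one sheet.


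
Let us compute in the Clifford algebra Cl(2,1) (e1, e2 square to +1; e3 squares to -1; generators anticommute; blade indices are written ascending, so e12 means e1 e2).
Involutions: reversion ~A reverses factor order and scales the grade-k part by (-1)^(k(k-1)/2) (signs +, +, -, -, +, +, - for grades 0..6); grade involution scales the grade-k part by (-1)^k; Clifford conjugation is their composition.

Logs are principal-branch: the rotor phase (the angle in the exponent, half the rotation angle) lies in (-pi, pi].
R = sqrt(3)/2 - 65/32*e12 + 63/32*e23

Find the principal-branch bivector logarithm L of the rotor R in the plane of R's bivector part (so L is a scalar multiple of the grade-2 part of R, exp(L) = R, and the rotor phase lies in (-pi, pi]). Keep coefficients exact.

The scalar part of R is sqrt(3)/2, which pins the rotor phase on the principal branch; dividing the bivector part by the sine of that phase recovers the unit plane, and L is the phase times that plane.
Concretely: cos(phase) = sqrt(3)/2 gives phase = ±pi/6, and since phase/sin(phase) is even the sign is immaterial: L = (phase/sin(phase)) * <R>_2 = (pi/3) * <R>_2.
Answer: -65*pi/96*e12 + 21*pi/32*e23


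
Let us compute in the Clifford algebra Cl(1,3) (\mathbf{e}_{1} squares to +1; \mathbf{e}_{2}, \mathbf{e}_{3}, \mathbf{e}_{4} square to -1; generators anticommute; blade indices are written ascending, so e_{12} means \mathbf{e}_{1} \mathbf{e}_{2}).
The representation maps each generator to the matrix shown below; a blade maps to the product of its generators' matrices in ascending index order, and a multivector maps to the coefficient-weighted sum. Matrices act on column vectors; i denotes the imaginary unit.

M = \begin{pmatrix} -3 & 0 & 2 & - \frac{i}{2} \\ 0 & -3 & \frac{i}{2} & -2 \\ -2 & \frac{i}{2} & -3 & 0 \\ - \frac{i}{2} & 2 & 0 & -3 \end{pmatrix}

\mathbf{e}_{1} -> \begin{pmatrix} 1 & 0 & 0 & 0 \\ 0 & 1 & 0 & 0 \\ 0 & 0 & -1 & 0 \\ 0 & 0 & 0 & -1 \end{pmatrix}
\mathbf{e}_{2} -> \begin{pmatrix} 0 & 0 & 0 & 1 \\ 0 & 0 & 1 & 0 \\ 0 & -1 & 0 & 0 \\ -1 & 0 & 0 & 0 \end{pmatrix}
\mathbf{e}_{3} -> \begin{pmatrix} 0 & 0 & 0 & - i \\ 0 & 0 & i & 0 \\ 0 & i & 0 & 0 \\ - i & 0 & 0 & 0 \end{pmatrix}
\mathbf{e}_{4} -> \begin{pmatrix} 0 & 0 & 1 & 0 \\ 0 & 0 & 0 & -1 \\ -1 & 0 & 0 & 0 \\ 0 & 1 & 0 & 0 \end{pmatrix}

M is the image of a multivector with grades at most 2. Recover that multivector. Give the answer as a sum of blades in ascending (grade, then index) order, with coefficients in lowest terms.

Method: the blade images are trace-orthogonal — tr(rho(e_A) rho(e_B)^-1) = 4 if A = B and 0 otherwise — and rho(e_A)^-1 = (e_A)^2 * rho(e_A) with (e_A)^2 = +1 or -1, so the coefficient of e_A in the preimage is (e_A)^2 * tr(M rho(e_A))/4.
Nonzero projections over blades of grade <= 2: 1: (1)^2 = +1, tr(M 1) = -12, coefficient -3; e_{3}: (e_{3})^2 = -1, tr(M rho(e_{3})) = -2, coefficient \frac{1}{2}; e_{4}: (e_{4})^2 = -1, tr(M rho(e_{4})) = -8, coefficient 2. Every other blade of grade <= 2 projects to 0.
Answer: -3 + \frac{1}{2} e_{3} + 2 e_{4}


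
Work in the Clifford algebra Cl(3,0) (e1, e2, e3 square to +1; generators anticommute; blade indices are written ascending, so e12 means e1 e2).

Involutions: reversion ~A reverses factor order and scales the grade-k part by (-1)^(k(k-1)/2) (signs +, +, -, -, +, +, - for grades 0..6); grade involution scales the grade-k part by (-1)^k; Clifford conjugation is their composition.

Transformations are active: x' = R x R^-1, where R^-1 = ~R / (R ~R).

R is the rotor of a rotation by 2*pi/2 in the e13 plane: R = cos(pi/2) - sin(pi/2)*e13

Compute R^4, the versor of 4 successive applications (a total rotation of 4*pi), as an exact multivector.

Half-angle bookkeeping: 4 applications in e13 add up to rotor phase 4*pi/2 = 2*pi, so R^4 = cos(2*pi) - sin(2*pi)*e13.
cos(2*pi) = 1 and sin(2*pi) = 0, so R^4 = 1. The total rotation 4*pi is 2 full turns, so every vector returns to itself, yet the rotor is +1, back on the identity sheet (an even number of 2*pi turns).
Answer: 1
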